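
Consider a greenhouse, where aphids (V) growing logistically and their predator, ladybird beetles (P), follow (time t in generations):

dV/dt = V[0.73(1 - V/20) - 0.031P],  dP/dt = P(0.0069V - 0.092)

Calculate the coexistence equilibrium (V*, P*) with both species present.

V* ≈ 13.3, P* ≈ 7.85

From dP/dt = 0 with P > 0: 0.0069V* = 0.092, so V* = 13.3.
Substitute into dV/dt = 0: 0.73(1 - 13.3/20) = 0.031P*.
The bracket is 0.333, giving P* = 0.243/0.031 = 7.85.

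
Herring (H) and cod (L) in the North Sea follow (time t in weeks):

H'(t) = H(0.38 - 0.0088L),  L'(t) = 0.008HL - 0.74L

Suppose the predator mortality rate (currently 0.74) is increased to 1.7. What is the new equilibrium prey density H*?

At the interior fixed point, setting dL/dt = 0 with L > 0 fixes H* = (predator death rate)/(HL coefficient) — independent of the other coefficients.
With the change, H* = 1.7/0.008 = 212; it rises from 92.5.

H* ≈ 212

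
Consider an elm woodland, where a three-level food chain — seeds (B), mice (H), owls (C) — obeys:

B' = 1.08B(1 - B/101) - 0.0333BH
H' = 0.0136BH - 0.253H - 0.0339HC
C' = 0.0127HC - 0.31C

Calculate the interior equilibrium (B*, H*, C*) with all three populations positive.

From dC/dt = 0: 0.0127H* = 0.31, so H* = 24.4.
From dB/dt = 0: 1.08(1 - B*/101) = 0.0333·24.4, giving B* = 101·(1 - 0.753) = 25.
From dH/dt = 0: 0.0136·25 - 0.253 = 0.0339C*, so C* = 0.0868/0.0339 = 2.56.

B* ≈ 25, H* ≈ 24.4, C* ≈ 2.56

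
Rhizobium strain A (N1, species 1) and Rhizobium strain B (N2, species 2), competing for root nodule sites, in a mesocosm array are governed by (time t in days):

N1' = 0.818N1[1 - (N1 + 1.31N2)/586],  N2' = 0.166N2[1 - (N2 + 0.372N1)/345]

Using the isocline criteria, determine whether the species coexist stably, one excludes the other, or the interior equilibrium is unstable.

stable coexistence

Compare the nullcline intercepts: K1/α12 = 586/1.31 = 447 > K2 = 345; K2/α21 = 345/0.372 = 927 > K1 = 586.
Since both inequalities hold, each species can invade when rare, so the interior equilibrium is stable.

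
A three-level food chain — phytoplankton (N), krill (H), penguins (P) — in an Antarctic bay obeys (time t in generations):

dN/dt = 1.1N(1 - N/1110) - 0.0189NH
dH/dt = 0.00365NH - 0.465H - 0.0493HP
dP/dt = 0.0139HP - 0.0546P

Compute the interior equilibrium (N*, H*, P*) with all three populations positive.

N* ≈ 1040, H* ≈ 3.93, P* ≈ 67.2

From dP/dt = 0: 0.0139H* = 0.0546, so H* = 3.93.
From dN/dt = 0: 1.1(1 - N*/1110) = 0.0189·3.93, giving N* = 1110·(1 - 0.0675) = 1040.
From dH/dt = 0: 0.00365·1040 - 0.465 = 0.0493P*, so P* = 3.31/0.0493 = 67.2.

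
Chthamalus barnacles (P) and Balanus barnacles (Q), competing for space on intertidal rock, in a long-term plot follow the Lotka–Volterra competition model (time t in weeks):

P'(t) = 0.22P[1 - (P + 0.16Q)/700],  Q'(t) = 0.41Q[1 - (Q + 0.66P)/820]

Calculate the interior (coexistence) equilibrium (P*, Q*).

P* ≈ 636, Q* ≈ 400

Setting both brackets to zero gives the nullclines P + 0.16Q = 700 and 0.66P + Q = 820.
Substituting Q = 820 - 0.66P into the first: P(1 - 0.16·0.66) = 700 - 0.16·820.
So P* = 569/0.894 = 636, and then Q* = 820 - 0.66·636 = 400.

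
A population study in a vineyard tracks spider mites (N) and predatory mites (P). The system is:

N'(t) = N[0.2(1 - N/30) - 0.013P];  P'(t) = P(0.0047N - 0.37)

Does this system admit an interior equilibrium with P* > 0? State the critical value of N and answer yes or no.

The predator equation gives dP/dt > 0 only when N > 0.37/0.0047 = 78.7.
Without the predator, N → K = 30. Since 30 < 78.7, the predator cannot invade.

Threshold N = 78.7; K < 78.7, so no, the predator goes extinct.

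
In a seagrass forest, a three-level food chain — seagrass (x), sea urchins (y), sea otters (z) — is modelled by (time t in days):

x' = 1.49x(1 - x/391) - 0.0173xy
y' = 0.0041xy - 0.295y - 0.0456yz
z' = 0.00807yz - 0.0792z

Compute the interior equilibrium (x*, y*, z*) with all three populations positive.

x* ≈ 346, y* ≈ 9.81, z* ≈ 24.7

From dz/dt = 0: 0.00807y* = 0.0792, so y* = 9.81.
From dx/dt = 0: 1.49(1 - x*/391) = 0.0173·9.81, giving x* = 391·(1 - 0.114) = 346.
From dy/dt = 0: 0.0041·346 - 0.295 = 0.0456z*, so z* = 1.13/0.0456 = 24.7.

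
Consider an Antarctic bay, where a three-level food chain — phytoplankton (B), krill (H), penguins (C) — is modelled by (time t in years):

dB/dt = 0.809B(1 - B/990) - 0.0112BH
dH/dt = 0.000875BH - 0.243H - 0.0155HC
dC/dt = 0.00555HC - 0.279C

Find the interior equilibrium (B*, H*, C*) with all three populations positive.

B* ≈ 301, H* ≈ 50.3, C* ≈ 1.31

From dC/dt = 0: 0.00555H* = 0.279, so H* = 50.3.
From dB/dt = 0: 0.809(1 - B*/990) = 0.0112·50.3, giving B* = 990·(1 - 0.696) = 301.
From dH/dt = 0: 0.000875·301 - 0.243 = 0.0155C*, so C* = 0.0204/0.0155 = 1.31.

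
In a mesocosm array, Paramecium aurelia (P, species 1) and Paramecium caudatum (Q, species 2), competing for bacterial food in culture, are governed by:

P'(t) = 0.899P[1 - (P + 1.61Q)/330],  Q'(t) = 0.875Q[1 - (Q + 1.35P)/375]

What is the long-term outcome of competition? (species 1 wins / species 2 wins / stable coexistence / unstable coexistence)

unstable coexistence (outcome depends on initial conditions)

Compare the nullcline intercepts: K1/α12 = 330/1.61 = 205 < K2 = 375; K2/α21 = 375/1.35 = 278 < K1 = 330.
Since both are reversed, neither can invade when rare; the interior point is a saddle.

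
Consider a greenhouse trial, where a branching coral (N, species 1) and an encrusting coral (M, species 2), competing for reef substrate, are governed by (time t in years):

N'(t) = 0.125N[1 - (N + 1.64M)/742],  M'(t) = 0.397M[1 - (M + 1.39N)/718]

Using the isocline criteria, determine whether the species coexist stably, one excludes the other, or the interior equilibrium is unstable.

Compare the nullcline intercepts: K1/α12 = 742/1.64 = 452 < K2 = 718; K2/α21 = 718/1.39 = 517 < K1 = 742.
Since both are reversed, neither can invade when rare; the interior point is a saddle.

unstable coexistence (outcome depends on initial conditions)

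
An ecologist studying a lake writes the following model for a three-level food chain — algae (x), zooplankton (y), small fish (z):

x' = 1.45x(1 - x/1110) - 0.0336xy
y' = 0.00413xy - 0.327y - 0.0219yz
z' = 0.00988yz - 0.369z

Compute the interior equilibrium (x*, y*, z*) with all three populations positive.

From dz/dt = 0: 0.00988y* = 0.369, so y* = 37.3.
From dx/dt = 0: 1.45(1 - x*/1110) = 0.0336·37.3, giving x* = 1110·(1 - 0.865) = 149.
From dy/dt = 0: 0.00413·149 - 0.327 = 0.0219z*, so z* = 0.29/0.0219 = 13.2.

x* ≈ 149, y* ≈ 37.3, z* ≈ 13.2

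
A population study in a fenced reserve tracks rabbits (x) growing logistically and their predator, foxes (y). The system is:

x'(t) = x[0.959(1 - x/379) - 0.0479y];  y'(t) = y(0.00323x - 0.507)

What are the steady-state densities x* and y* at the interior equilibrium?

From dy/dt = 0 with y > 0: 0.00323x* = 0.507, so x* = 157.
Substitute into dx/dt = 0: 0.959(1 - 157/379) = 0.0479y*.
The bracket is 0.586, giving y* = 0.562/0.0479 = 11.7.

x* ≈ 157, y* ≈ 11.7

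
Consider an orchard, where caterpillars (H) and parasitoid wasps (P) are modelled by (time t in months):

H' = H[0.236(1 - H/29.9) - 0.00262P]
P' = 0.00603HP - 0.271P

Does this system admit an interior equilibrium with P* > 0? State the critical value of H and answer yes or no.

Threshold H = 44.9; K < 44.9, so no, the predator goes extinct.

The predator equation gives dP/dt > 0 only when H > 0.271/0.00603 = 44.9.
Without the predator, H → K = 29.9. Since 29.9 < 44.9, the predator cannot invade.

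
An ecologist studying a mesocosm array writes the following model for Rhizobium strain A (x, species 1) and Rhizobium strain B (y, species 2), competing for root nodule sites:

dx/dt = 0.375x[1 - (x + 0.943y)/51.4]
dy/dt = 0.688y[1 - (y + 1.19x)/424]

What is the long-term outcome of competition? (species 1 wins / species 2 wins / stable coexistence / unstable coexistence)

Compare the nullcline intercepts: K1/α12 = 51.4/0.943 = 54.5 < K2 = 424; K2/α21 = 424/1.19 = 356 > K1 = 51.4.
Since the inequalities point opposite ways, species 2 can invade but species 1 cannot.

species 2 excludes species 1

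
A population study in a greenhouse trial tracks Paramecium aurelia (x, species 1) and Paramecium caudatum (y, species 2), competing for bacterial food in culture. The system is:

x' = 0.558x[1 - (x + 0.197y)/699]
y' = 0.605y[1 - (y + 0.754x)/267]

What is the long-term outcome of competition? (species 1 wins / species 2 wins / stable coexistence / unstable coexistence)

Compare the nullcline intercepts: K1/α12 = 699/0.197 = 3550 > K2 = 267; K2/α21 = 267/0.754 = 354 < K1 = 699.
Since the inequalities point opposite ways, species 1 can invade but species 2 cannot.

species 1 excludes species 2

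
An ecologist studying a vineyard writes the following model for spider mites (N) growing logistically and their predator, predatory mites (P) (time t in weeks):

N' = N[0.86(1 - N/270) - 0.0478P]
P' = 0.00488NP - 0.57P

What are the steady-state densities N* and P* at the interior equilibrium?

N* ≈ 117, P* ≈ 10.2

From dP/dt = 0 with P > 0: 0.00488N* = 0.57, so N* = 117.
Substitute into dN/dt = 0: 0.86(1 - 117/270) = 0.0478P*.
The bracket is 0.567, giving P* = 0.488/0.0478 = 10.2.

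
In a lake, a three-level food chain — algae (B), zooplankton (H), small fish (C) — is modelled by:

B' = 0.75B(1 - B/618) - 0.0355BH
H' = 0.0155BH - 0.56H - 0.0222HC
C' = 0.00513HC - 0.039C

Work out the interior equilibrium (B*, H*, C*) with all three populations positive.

From dC/dt = 0: 0.00513H* = 0.039, so H* = 7.6.
From dB/dt = 0: 0.75(1 - B*/618) = 0.0355·7.6, giving B* = 618·(1 - 0.36) = 396.
From dH/dt = 0: 0.0155·396 - 0.56 = 0.0222C*, so C* = 5.57/0.0222 = 251.

B* ≈ 396, H* ≈ 7.6, C* ≈ 251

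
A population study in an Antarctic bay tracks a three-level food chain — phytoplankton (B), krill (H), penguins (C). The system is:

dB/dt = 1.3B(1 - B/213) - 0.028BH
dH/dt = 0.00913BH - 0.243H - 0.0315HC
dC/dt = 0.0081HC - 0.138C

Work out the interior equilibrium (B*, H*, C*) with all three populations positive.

From dC/dt = 0: 0.0081H* = 0.138, so H* = 17.
From dB/dt = 0: 1.3(1 - B*/213) = 0.028·17, giving B* = 213·(1 - 0.367) = 135.
From dH/dt = 0: 0.00913·135 - 0.243 = 0.0315C*, so C* = 0.988/0.0315 = 31.4.

B* ≈ 135, H* ≈ 17, C* ≈ 31.4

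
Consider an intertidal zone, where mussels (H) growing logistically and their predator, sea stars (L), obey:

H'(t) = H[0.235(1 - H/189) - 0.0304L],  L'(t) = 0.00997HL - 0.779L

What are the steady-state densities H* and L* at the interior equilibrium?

H* ≈ 78.1, L* ≈ 4.53

From dL/dt = 0 with L > 0: 0.00997H* = 0.779, so H* = 78.1.
Substitute into dH/dt = 0: 0.235(1 - 78.1/189) = 0.0304L*.
The bracket is 0.587, giving L* = 0.138/0.0304 = 4.53.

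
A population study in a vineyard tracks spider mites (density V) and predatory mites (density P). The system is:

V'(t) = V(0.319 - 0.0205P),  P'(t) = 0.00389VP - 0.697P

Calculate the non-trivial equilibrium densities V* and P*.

V* ≈ 179, P* ≈ 15.6

Set dP/dt = 0 with P > 0: 0.00389V - 0.697 = 0, so V* = 0.697/0.00389 = 179.
Set dV/dt = 0 with V > 0: 0.319 - 0.0205P = 0, so P* = 0.319/0.0205 = 15.6.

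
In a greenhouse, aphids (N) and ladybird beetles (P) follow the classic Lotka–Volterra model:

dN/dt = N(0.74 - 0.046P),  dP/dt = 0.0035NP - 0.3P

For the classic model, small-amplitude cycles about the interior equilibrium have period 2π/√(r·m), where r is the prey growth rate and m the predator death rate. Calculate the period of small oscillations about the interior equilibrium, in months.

T ≈ 13.3 months

Here r = 0.74 and m = 0.3, so r·m = 0.222.
ω = √0.222 = 0.471 per month, hence T = 2π/ω ≈ 13.3 months.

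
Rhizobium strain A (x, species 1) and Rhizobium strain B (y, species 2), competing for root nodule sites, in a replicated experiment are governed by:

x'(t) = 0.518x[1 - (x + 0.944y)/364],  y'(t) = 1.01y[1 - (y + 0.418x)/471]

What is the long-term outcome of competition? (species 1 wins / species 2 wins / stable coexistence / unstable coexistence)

Compare the nullcline intercepts: K1/α12 = 364/0.944 = 386 < K2 = 471; K2/α21 = 471/0.418 = 1130 > K1 = 364.
Since the inequalities point opposite ways, species 2 can invade but species 1 cannot.

species 2 excludes species 1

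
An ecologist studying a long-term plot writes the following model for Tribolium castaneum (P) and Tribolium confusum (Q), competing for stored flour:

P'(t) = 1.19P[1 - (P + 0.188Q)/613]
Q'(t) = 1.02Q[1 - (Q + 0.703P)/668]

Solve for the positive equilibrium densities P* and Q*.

Setting both brackets to zero gives the nullclines P + 0.188Q = 613 and 0.703P + Q = 668.
Substituting Q = 668 - 0.703P into the first: P(1 - 0.188·0.703) = 613 - 0.188·668.
So P* = 487/0.868 = 562, and then Q* = 668 - 0.703·562 = 273.

P* ≈ 562, Q* ≈ 273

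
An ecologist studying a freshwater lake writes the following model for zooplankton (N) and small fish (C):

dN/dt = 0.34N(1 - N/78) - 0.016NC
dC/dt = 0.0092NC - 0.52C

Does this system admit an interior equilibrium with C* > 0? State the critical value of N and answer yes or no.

Threshold N = 56.5; K > 56.5, so yes, the predator persists.

The predator equation gives dC/dt > 0 only when N > 0.52/0.0092 = 56.5.
Without the predator, N → K = 78. Since 78 > 56.5, the predator can invade and persist.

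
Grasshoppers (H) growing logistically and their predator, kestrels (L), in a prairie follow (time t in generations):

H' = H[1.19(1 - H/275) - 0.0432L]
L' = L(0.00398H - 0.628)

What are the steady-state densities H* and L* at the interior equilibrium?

H* ≈ 158, L* ≈ 11.7

From dL/dt = 0 with L > 0: 0.00398H* = 0.628, so H* = 158.
Substitute into dH/dt = 0: 1.19(1 - 158/275) = 0.0432L*.
The bracket is 0.426, giving L* = 0.507/0.0432 = 11.7.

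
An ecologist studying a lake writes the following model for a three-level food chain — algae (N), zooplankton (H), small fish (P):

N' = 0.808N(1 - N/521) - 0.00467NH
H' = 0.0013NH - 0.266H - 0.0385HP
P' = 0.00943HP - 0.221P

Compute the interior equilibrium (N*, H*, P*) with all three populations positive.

From dP/dt = 0: 0.00943H* = 0.221, so H* = 23.4.
From dN/dt = 0: 0.808(1 - N*/521) = 0.00467·23.4, giving N* = 521·(1 - 0.135) = 450.
From dH/dt = 0: 0.0013·450 - 0.266 = 0.0385P*, so P* = 0.32/0.0385 = 8.3.

N* ≈ 450, H* ≈ 23.4, P* ≈ 8.3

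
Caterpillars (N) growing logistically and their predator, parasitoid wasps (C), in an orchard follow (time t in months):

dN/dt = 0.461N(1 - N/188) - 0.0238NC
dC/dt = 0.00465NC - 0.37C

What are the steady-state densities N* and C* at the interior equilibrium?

N* ≈ 79.6, C* ≈ 11.2

From dC/dt = 0 with C > 0: 0.00465N* = 0.37, so N* = 79.6.
Substitute into dN/dt = 0: 0.461(1 - 79.6/188) = 0.0238C*.
The bracket is 0.577, giving C* = 0.266/0.0238 = 11.2.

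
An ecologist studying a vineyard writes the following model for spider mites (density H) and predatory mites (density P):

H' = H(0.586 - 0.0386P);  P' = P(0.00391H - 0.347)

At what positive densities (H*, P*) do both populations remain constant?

Set dP/dt = 0 with P > 0: 0.00391H - 0.347 = 0, so H* = 0.347/0.00391 = 88.7.
Set dH/dt = 0 with H > 0: 0.586 - 0.0386P = 0, so P* = 0.586/0.0386 = 15.2.

H* ≈ 88.7, P* ≈ 15.2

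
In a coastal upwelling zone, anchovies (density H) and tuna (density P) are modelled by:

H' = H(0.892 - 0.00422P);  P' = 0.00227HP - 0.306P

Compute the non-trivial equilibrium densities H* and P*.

H* ≈ 135, P* ≈ 211

Set dP/dt = 0 with P > 0: 0.00227H - 0.306 = 0, so H* = 0.306/0.00227 = 135.
Set dH/dt = 0 with H > 0: 0.892 - 0.00422P = 0, so P* = 0.892/0.00422 = 211.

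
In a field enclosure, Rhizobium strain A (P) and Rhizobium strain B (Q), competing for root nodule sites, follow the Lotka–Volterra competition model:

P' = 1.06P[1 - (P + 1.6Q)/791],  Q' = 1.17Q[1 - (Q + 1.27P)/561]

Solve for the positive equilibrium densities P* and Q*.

P* ≈ 103, Q* ≈ 430

Setting both brackets to zero gives the nullclines P + 1.6Q = 791 and 1.27P + Q = 561.
Substituting Q = 561 - 1.27P into the first: P(1 - 1.6·1.27) = 791 - 1.6·561.
So P* = -107/-1.03 = 103, and then Q* = 561 - 1.27·103 = 430.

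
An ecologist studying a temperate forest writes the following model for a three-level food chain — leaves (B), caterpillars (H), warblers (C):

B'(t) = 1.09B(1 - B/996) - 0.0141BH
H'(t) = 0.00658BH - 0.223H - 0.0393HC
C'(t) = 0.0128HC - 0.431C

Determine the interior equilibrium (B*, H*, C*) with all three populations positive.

B* ≈ 562, H* ≈ 33.7, C* ≈ 88.4

From dC/dt = 0: 0.0128H* = 0.431, so H* = 33.7.
From dB/dt = 0: 1.09(1 - B*/996) = 0.0141·33.7, giving B* = 996·(1 - 0.436) = 562.
From dH/dt = 0: 0.00658·562 - 0.223 = 0.0393C*, so C* = 3.48/0.0393 = 88.4.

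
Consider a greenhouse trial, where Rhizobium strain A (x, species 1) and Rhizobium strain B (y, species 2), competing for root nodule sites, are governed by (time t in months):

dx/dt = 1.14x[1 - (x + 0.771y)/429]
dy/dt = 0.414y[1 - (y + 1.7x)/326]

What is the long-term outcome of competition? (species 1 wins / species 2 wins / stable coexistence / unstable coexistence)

Compare the nullcline intercepts: K1/α12 = 429/0.771 = 556 > K2 = 326; K2/α21 = 326/1.7 = 192 < K1 = 429.
Since the inequalities point opposite ways, species 1 can invade but species 2 cannot.

species 1 excludes species 2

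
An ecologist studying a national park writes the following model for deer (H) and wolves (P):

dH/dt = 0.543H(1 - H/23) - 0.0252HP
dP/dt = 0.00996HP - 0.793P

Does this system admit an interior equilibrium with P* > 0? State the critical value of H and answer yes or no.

Threshold H = 79.6; K < 79.6, so no, the predator goes extinct.

The predator equation gives dP/dt > 0 only when H > 0.793/0.00996 = 79.6.
Without the predator, H → K = 23. Since 23 < 79.6, the predator cannot invade.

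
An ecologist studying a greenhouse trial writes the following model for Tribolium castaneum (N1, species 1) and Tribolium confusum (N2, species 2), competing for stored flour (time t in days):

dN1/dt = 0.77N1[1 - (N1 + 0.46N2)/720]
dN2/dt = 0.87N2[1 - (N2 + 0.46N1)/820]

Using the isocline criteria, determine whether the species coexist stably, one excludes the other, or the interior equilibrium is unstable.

stable coexistence

Compare the nullcline intercepts: K1/α12 = 720/0.46 = 1570 > K2 = 820; K2/α21 = 820/0.46 = 1780 > K1 = 720.
Since both inequalities hold, each species can invade when rare, so the interior equilibrium is stable.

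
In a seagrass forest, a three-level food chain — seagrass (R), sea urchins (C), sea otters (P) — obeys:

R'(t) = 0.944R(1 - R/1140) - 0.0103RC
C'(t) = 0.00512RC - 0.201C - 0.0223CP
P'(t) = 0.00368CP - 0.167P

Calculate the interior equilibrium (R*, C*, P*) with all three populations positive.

R* ≈ 576, C* ≈ 45.4, P* ≈ 123

From dP/dt = 0: 0.00368C* = 0.167, so C* = 45.4.
From dR/dt = 0: 0.944(1 - R*/1140) = 0.0103·45.4, giving R* = 1140·(1 - 0.495) = 576.
From dC/dt = 0: 0.00512·576 - 0.201 = 0.0223P*, so P* = 2.75/0.0223 = 123.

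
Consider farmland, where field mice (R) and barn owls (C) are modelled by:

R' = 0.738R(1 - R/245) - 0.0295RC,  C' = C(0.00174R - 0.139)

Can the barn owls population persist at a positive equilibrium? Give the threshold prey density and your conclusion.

Threshold R = 79.9; K > 79.9, so yes, the predator persists.

The predator equation gives dC/dt > 0 only when R > 0.139/0.00174 = 79.9.
Without the predator, R → K = 245. Since 245 > 79.9, the predator can invade and persist.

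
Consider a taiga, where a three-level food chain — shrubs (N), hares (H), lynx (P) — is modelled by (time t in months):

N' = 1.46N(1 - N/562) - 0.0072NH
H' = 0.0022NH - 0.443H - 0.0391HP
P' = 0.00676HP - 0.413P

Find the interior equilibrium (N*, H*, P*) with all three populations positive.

N* ≈ 393, H* ≈ 61.1, P* ≈ 10.8

From dP/dt = 0: 0.00676H* = 0.413, so H* = 61.1.
From dN/dt = 0: 1.46(1 - N*/562) = 0.0072·61.1, giving N* = 562·(1 - 0.301) = 393.
From dH/dt = 0: 0.0022·393 - 0.443 = 0.0391P*, so P* = 0.421/0.0391 = 10.8.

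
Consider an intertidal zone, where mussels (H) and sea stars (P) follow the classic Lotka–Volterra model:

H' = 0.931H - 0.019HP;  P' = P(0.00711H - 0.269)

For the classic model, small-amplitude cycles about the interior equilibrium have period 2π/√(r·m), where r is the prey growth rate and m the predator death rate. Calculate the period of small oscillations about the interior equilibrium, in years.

Here r = 0.931 and m = 0.269, so r·m = 0.25.
ω = √0.25 = 0.5 per year, hence T = 2π/ω ≈ 12.6 years.

T ≈ 12.6 years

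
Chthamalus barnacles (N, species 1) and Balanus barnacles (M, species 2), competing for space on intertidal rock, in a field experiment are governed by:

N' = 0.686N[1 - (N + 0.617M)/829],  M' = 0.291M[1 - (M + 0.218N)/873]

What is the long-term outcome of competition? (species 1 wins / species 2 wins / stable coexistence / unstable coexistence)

Compare the nullcline intercepts: K1/α12 = 829/0.617 = 1340 > K2 = 873; K2/α21 = 873/0.218 = 4000 > K1 = 829.
Since both inequalities hold, each species can invade when rare, so the interior equilibrium is stable.

stable coexistence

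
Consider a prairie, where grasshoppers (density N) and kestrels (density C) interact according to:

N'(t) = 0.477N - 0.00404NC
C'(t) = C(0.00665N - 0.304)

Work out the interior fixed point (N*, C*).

Set dC/dt = 0 with C > 0: 0.00665N - 0.304 = 0, so N* = 0.304/0.00665 = 45.7.
Set dN/dt = 0 with N > 0: 0.477 - 0.00404C = 0, so C* = 0.477/0.00404 = 118.

N* ≈ 45.7, C* ≈ 118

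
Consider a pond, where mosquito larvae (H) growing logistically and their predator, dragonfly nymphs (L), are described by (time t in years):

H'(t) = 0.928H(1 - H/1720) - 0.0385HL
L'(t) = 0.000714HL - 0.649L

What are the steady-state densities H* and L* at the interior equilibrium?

From dL/dt = 0 with L > 0: 0.000714H* = 0.649, so H* = 909.
Substitute into dH/dt = 0: 0.928(1 - 909/1720) = 0.0385L*.
The bracket is 0.472, giving L* = 0.438/0.0385 = 11.4.

H* ≈ 909, L* ≈ 11.4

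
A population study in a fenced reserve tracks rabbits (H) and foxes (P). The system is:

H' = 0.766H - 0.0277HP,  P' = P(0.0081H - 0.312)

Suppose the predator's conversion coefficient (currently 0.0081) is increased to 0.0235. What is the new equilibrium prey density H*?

At the interior fixed point, setting dP/dt = 0 with P > 0 fixes H* = (predator death rate)/(HP coefficient) — independent of the other coefficients.
With the change, H* = 0.312/0.0235 = 13.3; it falls from 38.5.

H* ≈ 13.3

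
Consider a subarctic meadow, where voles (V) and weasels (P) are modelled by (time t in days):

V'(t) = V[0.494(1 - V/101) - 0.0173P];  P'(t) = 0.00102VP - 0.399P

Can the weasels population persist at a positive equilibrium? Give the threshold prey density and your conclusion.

Threshold V = 391; K < 391, so no, the predator goes extinct.

The predator equation gives dP/dt > 0 only when V > 0.399/0.00102 = 391.
Without the predator, V → K = 101. Since 101 < 391, the predator cannot invade.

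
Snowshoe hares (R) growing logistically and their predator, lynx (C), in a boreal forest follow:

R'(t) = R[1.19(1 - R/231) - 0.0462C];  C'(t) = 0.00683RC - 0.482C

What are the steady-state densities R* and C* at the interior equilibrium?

R* ≈ 70.6, C* ≈ 17.9

From dC/dt = 0 with C > 0: 0.00683R* = 0.482, so R* = 70.6.
Substitute into dR/dt = 0: 1.19(1 - 70.6/231) = 0.0462C*.
The bracket is 0.694, giving C* = 0.826/0.0462 = 17.9.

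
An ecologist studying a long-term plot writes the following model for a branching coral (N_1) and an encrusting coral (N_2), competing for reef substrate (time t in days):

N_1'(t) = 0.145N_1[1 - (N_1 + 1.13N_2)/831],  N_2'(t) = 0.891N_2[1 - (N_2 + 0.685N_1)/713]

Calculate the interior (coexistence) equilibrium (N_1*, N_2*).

N_1* ≈ 112, N_2* ≈ 636

Setting both brackets to zero gives the nullclines N_1 + 1.13N_2 = 831 and 0.685N_1 + N_2 = 713.
Substituting N_2 = 713 - 0.685N_1 into the first: N_1(1 - 1.13·0.685) = 831 - 1.13·713.
So N_1* = 25.3/0.226 = 112, and then N_2* = 713 - 0.685·112 = 636.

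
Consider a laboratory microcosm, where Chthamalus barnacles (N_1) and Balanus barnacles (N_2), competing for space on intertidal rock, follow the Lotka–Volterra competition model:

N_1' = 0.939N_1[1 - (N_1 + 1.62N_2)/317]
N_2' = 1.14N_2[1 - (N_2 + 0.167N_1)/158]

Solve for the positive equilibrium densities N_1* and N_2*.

N_1* ≈ 83.7, N_2* ≈ 144

Setting both brackets to zero gives the nullclines N_1 + 1.62N_2 = 317 and 0.167N_1 + N_2 = 158.
Substituting N_2 = 158 - 0.167N_1 into the first: N_1(1 - 1.62·0.167) = 317 - 1.62·158.
So N_1* = 61/0.729 = 83.7, and then N_2* = 158 - 0.167·83.7 = 144.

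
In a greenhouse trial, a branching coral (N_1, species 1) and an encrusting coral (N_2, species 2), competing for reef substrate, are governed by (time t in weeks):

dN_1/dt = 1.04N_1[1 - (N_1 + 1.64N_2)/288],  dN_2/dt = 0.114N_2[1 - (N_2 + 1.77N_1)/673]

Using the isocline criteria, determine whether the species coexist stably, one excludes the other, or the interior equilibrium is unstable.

species 2 excludes species 1

Compare the nullcline intercepts: K1/α12 = 288/1.64 = 176 < K2 = 673; K2/α21 = 673/1.77 = 380 > K1 = 288.
Since the inequalities point opposite ways, species 2 can invade but species 1 cannot.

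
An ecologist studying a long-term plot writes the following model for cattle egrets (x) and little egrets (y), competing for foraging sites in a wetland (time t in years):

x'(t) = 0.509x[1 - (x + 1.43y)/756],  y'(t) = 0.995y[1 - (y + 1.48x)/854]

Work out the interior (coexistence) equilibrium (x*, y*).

x* ≈ 417, y* ≈ 237

Setting both brackets to zero gives the nullclines x + 1.43y = 756 and 1.48x + y = 854.
Substituting y = 854 - 1.48x into the first: x(1 - 1.43·1.48) = 756 - 1.43·854.
So x* = -465/-1.12 = 417, and then y* = 854 - 1.48·417 = 237.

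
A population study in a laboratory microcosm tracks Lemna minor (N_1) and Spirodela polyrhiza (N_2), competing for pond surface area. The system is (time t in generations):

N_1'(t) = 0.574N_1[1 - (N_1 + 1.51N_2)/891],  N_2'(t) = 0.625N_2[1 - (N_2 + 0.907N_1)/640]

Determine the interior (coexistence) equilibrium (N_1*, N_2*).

Setting both brackets to zero gives the nullclines N_1 + 1.51N_2 = 891 and 0.907N_1 + N_2 = 640.
Substituting N_2 = 640 - 0.907N_1 into the first: N_1(1 - 1.51·0.907) = 891 - 1.51·640.
So N_1* = -75.4/-0.37 = 204, and then N_2* = 640 - 0.907·204 = 455.

N_1* ≈ 204, N_2* ≈ 455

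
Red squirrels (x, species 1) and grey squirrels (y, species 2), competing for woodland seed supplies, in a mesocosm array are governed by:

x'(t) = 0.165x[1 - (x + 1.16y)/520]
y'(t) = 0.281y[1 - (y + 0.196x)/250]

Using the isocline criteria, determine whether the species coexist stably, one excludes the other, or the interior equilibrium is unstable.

Compare the nullcline intercepts: K1/α12 = 520/1.16 = 448 > K2 = 250; K2/α21 = 250/0.196 = 1280 > K1 = 520.
Since both inequalities hold, each species can invade when rare, so the interior equilibrium is stable.

stable coexistence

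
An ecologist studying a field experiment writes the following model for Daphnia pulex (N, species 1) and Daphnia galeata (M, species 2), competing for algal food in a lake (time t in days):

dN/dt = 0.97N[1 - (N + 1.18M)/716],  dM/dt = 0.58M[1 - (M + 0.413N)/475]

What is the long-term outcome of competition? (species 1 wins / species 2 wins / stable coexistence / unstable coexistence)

stable coexistence

Compare the nullcline intercepts: K1/α12 = 716/1.18 = 607 > K2 = 475; K2/α21 = 475/0.413 = 1150 > K1 = 716.
Since both inequalities hold, each species can invade when rare, so the interior equilibrium is stable.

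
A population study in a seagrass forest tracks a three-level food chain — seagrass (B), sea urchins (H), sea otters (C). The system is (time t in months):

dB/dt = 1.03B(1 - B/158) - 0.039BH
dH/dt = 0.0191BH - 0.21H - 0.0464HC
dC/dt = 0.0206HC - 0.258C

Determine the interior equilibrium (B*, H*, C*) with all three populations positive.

From dC/dt = 0: 0.0206H* = 0.258, so H* = 12.5.
From dB/dt = 0: 1.03(1 - B*/158) = 0.039·12.5, giving B* = 158·(1 - 0.474) = 83.1.
From dH/dt = 0: 0.0191·83.1 - 0.21 = 0.0464C*, so C* = 1.38/0.0464 = 29.7.

B* ≈ 83.1, H* ≈ 12.5, C* ≈ 29.7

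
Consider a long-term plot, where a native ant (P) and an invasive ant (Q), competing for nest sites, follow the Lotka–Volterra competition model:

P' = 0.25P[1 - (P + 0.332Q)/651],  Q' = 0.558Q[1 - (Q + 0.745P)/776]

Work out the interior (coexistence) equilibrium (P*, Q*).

P* ≈ 523, Q* ≈ 387

Setting both brackets to zero gives the nullclines P + 0.332Q = 651 and 0.745P + Q = 776.
Substituting Q = 776 - 0.745P into the first: P(1 - 0.332·0.745) = 651 - 0.332·776.
So P* = 393/0.753 = 523, and then Q* = 776 - 0.745·523 = 387.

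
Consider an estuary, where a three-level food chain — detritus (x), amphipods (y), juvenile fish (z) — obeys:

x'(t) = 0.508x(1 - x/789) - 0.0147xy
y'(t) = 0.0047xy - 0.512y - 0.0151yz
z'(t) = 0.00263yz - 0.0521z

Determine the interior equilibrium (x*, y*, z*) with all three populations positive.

From dz/dt = 0: 0.00263y* = 0.0521, so y* = 19.8.
From dx/dt = 0: 0.508(1 - x*/789) = 0.0147·19.8, giving x* = 789·(1 - 0.573) = 337.
From dy/dt = 0: 0.0047·337 - 0.512 = 0.0151z*, so z* = 1.07/0.0151 = 70.9.

x* ≈ 337, y* ≈ 19.8, z* ≈ 70.9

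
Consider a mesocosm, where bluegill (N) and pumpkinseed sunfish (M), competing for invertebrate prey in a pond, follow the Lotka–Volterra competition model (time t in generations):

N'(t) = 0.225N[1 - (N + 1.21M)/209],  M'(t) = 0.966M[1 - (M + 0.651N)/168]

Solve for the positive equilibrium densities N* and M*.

Setting both brackets to zero gives the nullclines N + 1.21M = 209 and 0.651N + M = 168.
Substituting M = 168 - 0.651N into the first: N(1 - 1.21·0.651) = 209 - 1.21·168.
So N* = 5.72/0.212 = 26.9, and then M* = 168 - 0.651·26.9 = 150.

N* ≈ 26.9, M* ≈ 150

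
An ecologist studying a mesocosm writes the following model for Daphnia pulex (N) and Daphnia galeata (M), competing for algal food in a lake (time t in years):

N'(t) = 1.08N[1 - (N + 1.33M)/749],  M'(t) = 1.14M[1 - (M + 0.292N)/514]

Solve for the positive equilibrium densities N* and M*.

N* ≈ 107, M* ≈ 483

Setting both brackets to zero gives the nullclines N + 1.33M = 749 and 0.292N + M = 514.
Substituting M = 514 - 0.292N into the first: N(1 - 1.33·0.292) = 749 - 1.33·514.
So N* = 65.4/0.612 = 107, and then M* = 514 - 0.292·107 = 483.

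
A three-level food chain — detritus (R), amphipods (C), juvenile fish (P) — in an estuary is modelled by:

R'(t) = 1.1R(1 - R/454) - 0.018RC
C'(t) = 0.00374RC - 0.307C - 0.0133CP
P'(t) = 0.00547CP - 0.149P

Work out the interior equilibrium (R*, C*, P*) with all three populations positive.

R* ≈ 252, C* ≈ 27.2, P* ≈ 47.7

From dP/dt = 0: 0.00547C* = 0.149, so C* = 27.2.
From dR/dt = 0: 1.1(1 - R*/454) = 0.018·27.2, giving R* = 454·(1 - 0.446) = 252.
From dC/dt = 0: 0.00374·252 - 0.307 = 0.0133P*, so P* = 0.634/0.0133 = 47.7.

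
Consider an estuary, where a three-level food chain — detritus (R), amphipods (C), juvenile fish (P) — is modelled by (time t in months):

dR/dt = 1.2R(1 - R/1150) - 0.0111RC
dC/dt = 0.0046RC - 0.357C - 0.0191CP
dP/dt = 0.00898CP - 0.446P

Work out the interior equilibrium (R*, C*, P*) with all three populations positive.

R* ≈ 622, C* ≈ 49.7, P* ≈ 131

From dP/dt = 0: 0.00898C* = 0.446, so C* = 49.7.
From dR/dt = 0: 1.2(1 - R*/1150) = 0.0111·49.7, giving R* = 1150·(1 - 0.459) = 622.
From dC/dt = 0: 0.0046·622 - 0.357 = 0.0191P*, so P* = 2.5/0.0191 = 131.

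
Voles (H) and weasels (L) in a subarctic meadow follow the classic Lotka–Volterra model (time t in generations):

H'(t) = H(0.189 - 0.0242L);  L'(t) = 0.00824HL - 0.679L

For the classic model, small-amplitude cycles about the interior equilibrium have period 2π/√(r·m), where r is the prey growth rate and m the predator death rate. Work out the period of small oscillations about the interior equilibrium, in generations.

T ≈ 17.5 generations

Here r = 0.189 and m = 0.679, so r·m = 0.128.
ω = √0.128 = 0.358 per generation, hence T = 2π/ω ≈ 17.5 generations.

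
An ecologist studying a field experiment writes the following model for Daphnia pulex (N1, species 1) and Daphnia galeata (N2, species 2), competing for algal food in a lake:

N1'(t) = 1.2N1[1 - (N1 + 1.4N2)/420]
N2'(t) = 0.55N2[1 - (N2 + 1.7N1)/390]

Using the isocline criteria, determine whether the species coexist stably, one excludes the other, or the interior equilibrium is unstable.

unstable coexistence (outcome depends on initial conditions)

Compare the nullcline intercepts: K1/α12 = 420/1.4 = 300 < K2 = 390; K2/α21 = 390/1.7 = 229 < K1 = 420.
Since both are reversed, neither can invade when rare; the interior point is a saddle.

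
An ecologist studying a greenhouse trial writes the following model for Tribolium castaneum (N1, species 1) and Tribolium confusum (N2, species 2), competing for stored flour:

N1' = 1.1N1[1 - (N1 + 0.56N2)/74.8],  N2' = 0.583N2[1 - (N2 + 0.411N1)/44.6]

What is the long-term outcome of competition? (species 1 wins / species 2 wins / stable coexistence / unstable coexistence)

stable coexistence

Compare the nullcline intercepts: K1/α12 = 74.8/0.56 = 134 > K2 = 44.6; K2/α21 = 44.6/0.411 = 109 > K1 = 74.8.
Since both inequalities hold, each species can invade when rare, so the interior equilibrium is stable.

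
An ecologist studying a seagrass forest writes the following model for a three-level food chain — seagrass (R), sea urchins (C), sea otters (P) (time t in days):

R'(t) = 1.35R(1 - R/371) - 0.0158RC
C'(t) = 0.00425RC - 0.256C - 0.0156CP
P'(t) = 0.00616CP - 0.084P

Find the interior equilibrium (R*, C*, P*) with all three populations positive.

From dP/dt = 0: 0.00616C* = 0.084, so C* = 13.6.
From dR/dt = 0: 1.35(1 - R*/371) = 0.0158·13.6, giving R* = 371·(1 - 0.16) = 312.
From dC/dt = 0: 0.00425·312 - 0.256 = 0.0156P*, so P* = 1.07/0.0156 = 68.5.

R* ≈ 312, C* ≈ 13.6, P* ≈ 68.5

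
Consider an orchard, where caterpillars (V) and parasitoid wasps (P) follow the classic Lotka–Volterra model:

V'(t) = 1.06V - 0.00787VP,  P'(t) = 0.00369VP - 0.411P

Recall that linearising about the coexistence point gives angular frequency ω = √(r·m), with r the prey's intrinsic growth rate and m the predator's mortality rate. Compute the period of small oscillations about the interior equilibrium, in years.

Here r = 1.06 and m = 0.411, so r·m = 0.436.
ω = √0.436 = 0.66 per year, hence T = 2π/ω ≈ 9.52 years.

T ≈ 9.52 years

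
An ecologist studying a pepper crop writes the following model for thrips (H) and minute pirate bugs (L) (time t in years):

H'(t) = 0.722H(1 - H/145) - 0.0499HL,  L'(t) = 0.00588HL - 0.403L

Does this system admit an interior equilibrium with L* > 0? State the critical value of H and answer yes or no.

Threshold H = 68.5; K > 68.5, so yes, the predator persists.

The predator equation gives dL/dt > 0 only when H > 0.403/0.00588 = 68.5.
Without the predator, H → K = 145. Since 145 > 68.5, the predator can invade and persist.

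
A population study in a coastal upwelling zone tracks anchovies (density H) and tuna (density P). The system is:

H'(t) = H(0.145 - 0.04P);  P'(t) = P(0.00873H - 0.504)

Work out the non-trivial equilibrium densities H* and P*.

H* ≈ 57.7, P* ≈ 3.62

Set dP/dt = 0 with P > 0: 0.00873H - 0.504 = 0, so H* = 0.504/0.00873 = 57.7.
Set dH/dt = 0 with H > 0: 0.145 - 0.04P = 0, so P* = 0.145/0.04 = 3.62.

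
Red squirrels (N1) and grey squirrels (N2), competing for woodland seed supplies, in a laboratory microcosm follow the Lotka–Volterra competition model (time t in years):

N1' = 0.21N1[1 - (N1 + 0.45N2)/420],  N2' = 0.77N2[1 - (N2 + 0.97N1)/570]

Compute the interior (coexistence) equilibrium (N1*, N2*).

Setting both brackets to zero gives the nullclines N1 + 0.45N2 = 420 and 0.97N1 + N2 = 570.
Substituting N2 = 570 - 0.97N1 into the first: N1(1 - 0.45·0.97) = 420 - 0.45·570.
So N1* = 164/0.564 = 290, and then N2* = 570 - 0.97·290 = 289.

N1* ≈ 290, N2* ≈ 289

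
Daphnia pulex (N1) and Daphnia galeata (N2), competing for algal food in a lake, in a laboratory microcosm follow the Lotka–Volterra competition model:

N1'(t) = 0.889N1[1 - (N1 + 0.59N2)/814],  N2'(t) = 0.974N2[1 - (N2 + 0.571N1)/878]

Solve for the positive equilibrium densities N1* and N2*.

N1* ≈ 446, N2* ≈ 623

Setting both brackets to zero gives the nullclines N1 + 0.59N2 = 814 and 0.571N1 + N2 = 878.
Substituting N2 = 878 - 0.571N1 into the first: N1(1 - 0.59·0.571) = 814 - 0.59·878.
So N1* = 296/0.663 = 446, and then N2* = 878 - 0.571·446 = 623.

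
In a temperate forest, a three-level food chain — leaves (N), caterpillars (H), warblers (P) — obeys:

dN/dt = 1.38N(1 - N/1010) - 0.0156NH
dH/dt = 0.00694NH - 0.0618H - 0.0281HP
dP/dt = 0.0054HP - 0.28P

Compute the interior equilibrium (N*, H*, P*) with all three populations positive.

N* ≈ 418, H* ≈ 51.9, P* ≈ 101

From dP/dt = 0: 0.0054H* = 0.28, so H* = 51.9.
From dN/dt = 0: 1.38(1 - N*/1010) = 0.0156·51.9, giving N* = 1010·(1 - 0.586) = 418.
From dH/dt = 0: 0.00694·418 - 0.0618 = 0.0281P*, so P* = 2.84/0.0281 = 101.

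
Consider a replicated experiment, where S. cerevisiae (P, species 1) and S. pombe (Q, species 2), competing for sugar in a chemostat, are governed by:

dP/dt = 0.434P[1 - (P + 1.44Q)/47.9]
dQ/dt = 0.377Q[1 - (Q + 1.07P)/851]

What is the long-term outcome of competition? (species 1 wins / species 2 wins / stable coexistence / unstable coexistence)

species 2 excludes species 1

Compare the nullcline intercepts: K1/α12 = 47.9/1.44 = 33.3 < K2 = 851; K2/α21 = 851/1.07 = 795 > K1 = 47.9.
Since the inequalities point opposite ways, species 2 can invade but species 1 cannot.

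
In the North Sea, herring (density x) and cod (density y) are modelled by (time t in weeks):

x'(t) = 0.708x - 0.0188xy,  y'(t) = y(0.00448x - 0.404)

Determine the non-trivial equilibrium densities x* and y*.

x* ≈ 90.2, y* ≈ 37.7

Set dy/dt = 0 with y > 0: 0.00448x - 0.404 = 0, so x* = 0.404/0.00448 = 90.2.
Set dx/dt = 0 with x > 0: 0.708 - 0.0188y = 0, so y* = 0.708/0.0188 = 37.7.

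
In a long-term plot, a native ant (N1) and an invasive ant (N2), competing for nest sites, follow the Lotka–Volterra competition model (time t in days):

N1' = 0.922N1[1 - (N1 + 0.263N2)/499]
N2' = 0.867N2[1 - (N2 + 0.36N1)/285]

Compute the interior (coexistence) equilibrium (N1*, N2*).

Setting both brackets to zero gives the nullclines N1 + 0.263N2 = 499 and 0.36N1 + N2 = 285.
Substituting N2 = 285 - 0.36N1 into the first: N1(1 - 0.263·0.36) = 499 - 0.263·285.
So N1* = 424/0.905 = 468, and then N2* = 285 - 0.36·468 = 116.

N1* ≈ 468, N2* ≈ 116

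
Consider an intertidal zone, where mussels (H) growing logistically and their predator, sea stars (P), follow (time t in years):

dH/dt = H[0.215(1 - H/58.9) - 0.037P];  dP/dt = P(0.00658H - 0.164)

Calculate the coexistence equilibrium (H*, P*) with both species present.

From dP/dt = 0 with P > 0: 0.00658H* = 0.164, so H* = 24.9.
Substitute into dH/dt = 0: 0.215(1 - 24.9/58.9) = 0.037P*.
The bracket is 0.577, giving P* = 0.124/0.037 = 3.35.

H* ≈ 24.9, P* ≈ 3.35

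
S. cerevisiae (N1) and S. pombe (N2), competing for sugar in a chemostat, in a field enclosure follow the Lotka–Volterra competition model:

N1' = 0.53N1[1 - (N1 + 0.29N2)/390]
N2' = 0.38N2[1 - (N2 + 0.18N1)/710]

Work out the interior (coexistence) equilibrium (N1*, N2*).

Setting both brackets to zero gives the nullclines N1 + 0.29N2 = 390 and 0.18N1 + N2 = 710.
Substituting N2 = 710 - 0.18N1 into the first: N1(1 - 0.29·0.18) = 390 - 0.29·710.
So N1* = 184/0.948 = 194, and then N2* = 710 - 0.18·194 = 675.

N1* ≈ 194, N2* ≈ 675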